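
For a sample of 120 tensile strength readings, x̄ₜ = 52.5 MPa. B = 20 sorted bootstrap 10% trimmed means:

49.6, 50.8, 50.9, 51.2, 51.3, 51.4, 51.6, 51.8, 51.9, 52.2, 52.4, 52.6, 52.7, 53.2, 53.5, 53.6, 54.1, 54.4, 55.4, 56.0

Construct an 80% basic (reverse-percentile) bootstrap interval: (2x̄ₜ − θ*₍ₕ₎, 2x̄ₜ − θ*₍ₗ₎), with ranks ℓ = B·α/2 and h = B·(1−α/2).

Percentile endpoints at ranks 2 and 18: θ*₍2₎ = 50.8, θ*₍18₎ = 54.4.
Basic interval reflects these around x̄ₜ:
  lower = 2 × 52.5 − 54.4 = 50.6
  upper = 2 × 52.5 − 50.8 = 54.2

(50.6, 54.2)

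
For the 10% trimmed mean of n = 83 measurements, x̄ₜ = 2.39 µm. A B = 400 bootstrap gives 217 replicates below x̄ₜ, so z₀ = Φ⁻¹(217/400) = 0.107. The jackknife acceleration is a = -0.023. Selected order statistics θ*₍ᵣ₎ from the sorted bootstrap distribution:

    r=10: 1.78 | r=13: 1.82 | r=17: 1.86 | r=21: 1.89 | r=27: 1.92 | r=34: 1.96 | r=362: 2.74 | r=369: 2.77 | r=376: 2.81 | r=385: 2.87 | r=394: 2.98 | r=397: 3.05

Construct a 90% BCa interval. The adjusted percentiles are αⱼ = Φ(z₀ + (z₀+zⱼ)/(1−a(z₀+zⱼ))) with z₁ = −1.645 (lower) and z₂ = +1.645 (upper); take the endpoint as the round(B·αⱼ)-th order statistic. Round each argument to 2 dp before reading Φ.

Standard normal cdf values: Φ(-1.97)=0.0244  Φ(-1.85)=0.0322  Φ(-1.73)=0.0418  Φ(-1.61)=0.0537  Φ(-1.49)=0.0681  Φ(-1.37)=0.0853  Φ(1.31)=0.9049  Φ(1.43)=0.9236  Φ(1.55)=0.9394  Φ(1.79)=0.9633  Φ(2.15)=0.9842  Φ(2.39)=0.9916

Lower: z₀ + z₁ = 0.107 + (-1.645) = -1.538; 1 − a(z₀+z₁) = 1 − (-0.023)(-1.538) = 0.9646; argument = 0.107 + (-1.538)/0.9646 = -1.4874 → -1.49.
α₁ = Φ(-1.49) = 0.0681; rank = round(400 × 0.0681) = 27; θ*₍27₎ = 1.92.
Upper: z₀ + z₂ = 1.752; 1 − a(z₀+z₂) = 1.0403; argument = 1.7911 → 1.79; α₂ = 0.9633; rank = 385; θ*₍385₎ = 2.87.

(1.92, 2.87)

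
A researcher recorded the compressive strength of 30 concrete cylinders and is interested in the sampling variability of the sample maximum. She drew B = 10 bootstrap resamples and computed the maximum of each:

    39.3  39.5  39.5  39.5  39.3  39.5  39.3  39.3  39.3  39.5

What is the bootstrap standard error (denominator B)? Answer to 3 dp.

Bootstrap SE is the standard deviation of the 10 replicate maximums.
Mean of replicates: (39.3 + 39.5 + 39.5 + 39.5 + 39.3 + 39.5 + 39.3 + 39.3 + 39.3 + 39.5) / 10 = 394.0000 / 10 = 39.4000
Sum of squared deviations: (−0.1000)² + (+0.1000)² + (+0.1000)² + (+0.1000)² + (−0.1000)² + (+0.1000)² + (−0.1000)² + (−0.1000)² + (−0.1000)² + (+0.1000)² = 0.1000
Variance = 0.1000 / 10 = 0.0100
SE* = √0.0100

SE* = 0.100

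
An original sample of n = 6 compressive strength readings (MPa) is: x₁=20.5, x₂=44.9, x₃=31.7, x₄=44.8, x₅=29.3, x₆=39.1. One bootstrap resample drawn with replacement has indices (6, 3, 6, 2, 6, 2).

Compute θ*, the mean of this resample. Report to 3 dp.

θ* = 39.800

Resample values: 39.1, 31.7, 39.1, 44.9, 39.1, 44.9.
Mean = (39.1 + 31.7 + 39.1 + 44.9 + 39.1 + 44.9) / 6 = 238.80 / 6 = 39.800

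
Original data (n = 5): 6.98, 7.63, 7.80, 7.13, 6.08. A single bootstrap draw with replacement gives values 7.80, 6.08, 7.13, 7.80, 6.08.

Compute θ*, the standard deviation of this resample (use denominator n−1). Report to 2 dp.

θ* = 0.86

Mean = 6.9780; sum of squared deviations = 2.9873
s² = 2.9873 / 4 = 0.7468
s = √0.7468 = 0.86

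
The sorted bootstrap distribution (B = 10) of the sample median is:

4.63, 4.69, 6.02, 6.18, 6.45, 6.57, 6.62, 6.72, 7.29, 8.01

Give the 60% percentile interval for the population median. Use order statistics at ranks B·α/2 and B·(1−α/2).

(4.69, 6.72)

α = 0.40; lower rank = 10 × 0.200 = 2; upper rank = 10 × 0.800 = 8.
The 2nd smallest replicate is 4.69; the 8th is 6.72.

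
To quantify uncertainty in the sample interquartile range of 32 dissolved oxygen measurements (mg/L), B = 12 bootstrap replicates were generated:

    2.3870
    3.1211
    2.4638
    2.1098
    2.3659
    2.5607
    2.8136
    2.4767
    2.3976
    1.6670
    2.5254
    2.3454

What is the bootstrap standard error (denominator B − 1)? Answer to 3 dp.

SE* = 0.351

Bootstrap SE is the standard deviation of the 12 replicate interquartile ranges.
Mean of replicates: (2.3870 + 3.1211 + 2.4638 + 2.1098 + 2.3659 + 2.5607 + 2.8136 + 2.4767 + 2.3976 + 1.6670 + 2.5254 + 2.3454) / 12 = 29.23400 / 12 = 2.43617
Sum of squared deviations: (−0.04917)² + (+0.68493)² + (+0.02763)² + (−0.32637)² + (−0.07027)² + (+0.12453)² + (+0.37743)² + (+0.04053)² + (−0.03857)² + (−0.76917)² + (+0.08923)² + (−0.09077)² = 1.35268
Variance = 1.35268 / 11 = 0.12297
SE* = √0.12297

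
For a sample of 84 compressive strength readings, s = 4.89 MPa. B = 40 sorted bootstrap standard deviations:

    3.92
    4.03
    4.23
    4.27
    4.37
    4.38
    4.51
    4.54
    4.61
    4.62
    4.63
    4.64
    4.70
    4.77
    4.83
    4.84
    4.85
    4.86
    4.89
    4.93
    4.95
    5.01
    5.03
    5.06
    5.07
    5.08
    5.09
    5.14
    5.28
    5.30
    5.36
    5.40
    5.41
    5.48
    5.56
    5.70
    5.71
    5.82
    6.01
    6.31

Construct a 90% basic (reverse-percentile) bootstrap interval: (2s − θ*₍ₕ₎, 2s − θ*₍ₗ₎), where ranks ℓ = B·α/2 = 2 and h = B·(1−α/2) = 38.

Percentile endpoints at ranks 2 and 38: θ*₍2₎ = 4.03, θ*₍38₎ = 5.82.
Basic interval reflects these around s:
  lower = 2 × 4.89 − 5.82 = 3.96
  upper = 2 × 4.89 − 4.03 = 5.75

(3.96, 5.75)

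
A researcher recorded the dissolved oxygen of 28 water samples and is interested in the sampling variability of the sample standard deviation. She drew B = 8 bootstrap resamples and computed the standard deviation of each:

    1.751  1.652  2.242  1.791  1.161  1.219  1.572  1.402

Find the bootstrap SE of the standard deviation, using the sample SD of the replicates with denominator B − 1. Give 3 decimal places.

Bootstrap SE is the standard deviation of the 8 replicate standard deviations.
Mean of replicates: (1.751 + 1.652 + 2.242 + 1.791 + 1.161 + 1.219 + 1.572 + 1.402) / 8 = 12.7900 / 8 = 1.5987
Sum of squared deviations: (+0.1522)² + (+0.0533)² + (+0.6433)² + (+0.1923)² + (−0.4377)² + (−0.3797)² + (−0.0267)² + (−0.1967)² = 0.8520
Variance = 0.8520 / 7 = 0.1217
SE* = √0.1217

SE* = 0.349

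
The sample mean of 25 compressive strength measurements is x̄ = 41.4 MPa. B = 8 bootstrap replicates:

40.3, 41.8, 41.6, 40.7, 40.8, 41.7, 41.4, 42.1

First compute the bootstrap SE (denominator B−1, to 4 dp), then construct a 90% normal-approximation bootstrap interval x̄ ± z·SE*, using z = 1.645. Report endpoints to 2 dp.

Mean of replicates = 41.3000; sum of squared deviations = 2.7600; SE* = √(2.7600/7) = 0.6279
Margin = 1.645 × 0.6279 = 1.033
Interval: 41.4 ± 1.033

(40.37, 42.43)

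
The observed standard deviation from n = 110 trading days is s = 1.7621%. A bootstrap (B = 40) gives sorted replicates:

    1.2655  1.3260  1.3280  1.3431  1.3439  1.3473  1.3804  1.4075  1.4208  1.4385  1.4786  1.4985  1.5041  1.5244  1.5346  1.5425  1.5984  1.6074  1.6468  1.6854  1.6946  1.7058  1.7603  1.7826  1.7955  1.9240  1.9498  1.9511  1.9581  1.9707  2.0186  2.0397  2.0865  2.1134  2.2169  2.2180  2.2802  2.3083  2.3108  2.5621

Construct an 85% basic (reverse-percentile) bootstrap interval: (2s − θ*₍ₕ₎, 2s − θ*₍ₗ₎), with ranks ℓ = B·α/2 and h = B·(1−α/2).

(1.2440, 2.1962)

Percentile endpoints at ranks 3 and 37: θ*₍3₎ = 1.3280, θ*₍37₎ = 2.2802.
Basic interval reflects these around s:
  lower = 2 × 1.7621 − 2.2802 = 1.2440
  upper = 2 × 1.7621 − 1.3280 = 2.1962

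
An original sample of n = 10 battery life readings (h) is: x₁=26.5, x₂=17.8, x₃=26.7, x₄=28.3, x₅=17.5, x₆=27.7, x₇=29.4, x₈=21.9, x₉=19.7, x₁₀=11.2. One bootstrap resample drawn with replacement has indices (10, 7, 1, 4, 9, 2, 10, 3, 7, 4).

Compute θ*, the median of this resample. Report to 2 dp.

θ* = 26.60

Resample values: 11.2, 29.4, 26.5, 28.3, 19.7, 17.8, 11.2, 26.7, 29.4, 28.3.
Sorted: 11.2, 11.2, 17.8, 19.7, 26.5, 26.7, 28.3, 28.3, 29.4, 29.4
Median = average of the two middle values = 26.60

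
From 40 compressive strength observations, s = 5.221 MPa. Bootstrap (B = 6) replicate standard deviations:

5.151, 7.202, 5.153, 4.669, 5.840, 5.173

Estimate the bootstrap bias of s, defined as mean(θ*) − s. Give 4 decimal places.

mean(θ*) = (5.151 + 7.202 + 5.153 + 4.669 + 5.840 + 5.173) / 6 = 5.53133
bias = 5.53133 − 5.221

bias = +0.3103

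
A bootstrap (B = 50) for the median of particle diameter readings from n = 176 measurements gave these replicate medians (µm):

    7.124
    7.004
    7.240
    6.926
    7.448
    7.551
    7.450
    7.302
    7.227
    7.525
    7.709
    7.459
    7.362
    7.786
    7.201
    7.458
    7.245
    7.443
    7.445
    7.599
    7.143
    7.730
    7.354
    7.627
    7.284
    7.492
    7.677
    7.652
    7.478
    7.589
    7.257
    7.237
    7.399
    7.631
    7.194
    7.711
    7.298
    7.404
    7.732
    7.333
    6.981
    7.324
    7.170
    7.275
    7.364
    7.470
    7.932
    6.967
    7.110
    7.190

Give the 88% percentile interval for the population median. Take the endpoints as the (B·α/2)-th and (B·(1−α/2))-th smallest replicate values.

(6.981, 7.730)

Sorted replicates: 6.926, 6.967, 6.981, 7.004, 7.110, 7.124, 7.143, 7.170, 7.190, 7.194, 7.201, 7.227, 7.237, 7.240, 7.245, 7.257, 7.275, 7.284, 7.298, 7.302, 7.324, 7.333, 7.354, 7.362, 7.364, 7.399, 7.404, 7.443, 7.445, 7.448, 7.450, 7.458, 7.459, 7.470, 7.478, 7.492, 7.525, 7.551, 7.589, 7.599, 7.627, 7.631, 7.652, 7.677, 7.709, 7.711, 7.730, 7.732, 7.786, 7.932
α = 0.12; lower rank = 50 × 0.060 = 3; upper rank = 50 × 0.940 = 47.
The 3rd smallest replicate is 6.981; the 47th is 7.730.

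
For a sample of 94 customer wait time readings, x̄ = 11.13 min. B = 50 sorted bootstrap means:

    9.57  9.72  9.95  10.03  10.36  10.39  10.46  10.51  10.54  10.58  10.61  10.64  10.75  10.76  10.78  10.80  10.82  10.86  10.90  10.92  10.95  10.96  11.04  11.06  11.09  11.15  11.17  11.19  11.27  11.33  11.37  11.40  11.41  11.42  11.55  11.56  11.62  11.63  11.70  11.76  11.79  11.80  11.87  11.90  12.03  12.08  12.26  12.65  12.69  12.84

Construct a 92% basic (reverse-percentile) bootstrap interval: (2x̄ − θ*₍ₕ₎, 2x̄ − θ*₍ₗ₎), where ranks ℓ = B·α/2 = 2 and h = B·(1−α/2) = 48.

Percentile endpoints at ranks 2 and 48: θ*₍2₎ = 9.72, θ*₍48₎ = 12.65.
Basic interval reflects these around x̄:
  lower = 2 × 11.13 − 12.65 = 9.61
  upper = 2 × 11.13 − 9.72 = 12.54

(9.61, 12.54)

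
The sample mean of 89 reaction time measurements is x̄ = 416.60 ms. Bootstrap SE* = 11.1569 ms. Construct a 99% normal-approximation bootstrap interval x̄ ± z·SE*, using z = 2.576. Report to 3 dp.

(387.860, 445.340)

Margin = 2.576 × 11.1569 = 28.7402
Interval: 416.60 ± 28.7402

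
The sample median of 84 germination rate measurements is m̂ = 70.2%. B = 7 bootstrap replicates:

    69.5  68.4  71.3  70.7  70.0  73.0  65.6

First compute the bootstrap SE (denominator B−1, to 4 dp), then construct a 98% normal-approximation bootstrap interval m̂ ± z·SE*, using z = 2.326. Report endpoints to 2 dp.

Mean of replicates = 69.7857; sum of squared deviations = 33.0286; SE* = √(33.0286/6) = 2.3462
Margin = 2.326 × 2.3462 = 5.457
Interval: 70.2 ± 5.457

(64.74, 75.66)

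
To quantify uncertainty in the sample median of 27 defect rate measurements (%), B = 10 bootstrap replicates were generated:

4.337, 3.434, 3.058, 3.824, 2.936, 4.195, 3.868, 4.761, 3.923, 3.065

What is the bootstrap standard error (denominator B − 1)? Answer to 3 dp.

SE* = 0.608

Bootstrap SE is the standard deviation of the 10 replicate medians.
Mean of replicates: (4.337 + 3.434 + 3.058 + 3.824 + 2.936 + 4.195 + 3.868 + 4.761 + 3.923 + 3.065) / 10 = 37.4010 / 10 = 3.7401
Sum of squared deviations: (+0.5969)² + (−0.3061)² + (−0.6821)² + (+0.0839)² + (−0.8041)² + (+0.4549)² + (+0.1279)² + (+1.0209)² + (+0.1829)² + (−0.6751)² = 3.3236
Variance = 3.3236 / 9 = 0.3693
SE* = √0.3693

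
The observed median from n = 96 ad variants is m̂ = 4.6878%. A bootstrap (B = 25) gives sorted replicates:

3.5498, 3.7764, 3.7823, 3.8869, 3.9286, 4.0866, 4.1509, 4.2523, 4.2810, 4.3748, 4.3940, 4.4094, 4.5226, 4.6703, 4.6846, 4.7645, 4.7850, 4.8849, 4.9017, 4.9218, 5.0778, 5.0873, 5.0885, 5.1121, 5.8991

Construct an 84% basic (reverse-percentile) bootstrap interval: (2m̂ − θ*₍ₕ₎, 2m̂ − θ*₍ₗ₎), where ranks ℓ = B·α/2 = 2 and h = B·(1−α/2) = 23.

(4.2871, 5.5992)

Percentile endpoints at ranks 2 and 23: θ*₍2₎ = 3.7764, θ*₍23₎ = 5.0885.
Basic interval reflects these around m̂:
  lower = 2 × 4.6878 − 5.0885 = 4.2871
  upper = 2 × 4.6878 − 3.7764 = 5.5992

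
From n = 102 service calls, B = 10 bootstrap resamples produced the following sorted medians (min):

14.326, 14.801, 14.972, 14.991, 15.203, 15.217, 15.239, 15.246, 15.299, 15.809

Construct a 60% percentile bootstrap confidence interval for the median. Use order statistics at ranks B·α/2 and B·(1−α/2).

(14.801, 15.246)

α = 0.40; lower rank = 10 × 0.200 = 2; upper rank = 10 × 0.800 = 8.
The 2nd smallest replicate is 14.801; the 8th is 15.246.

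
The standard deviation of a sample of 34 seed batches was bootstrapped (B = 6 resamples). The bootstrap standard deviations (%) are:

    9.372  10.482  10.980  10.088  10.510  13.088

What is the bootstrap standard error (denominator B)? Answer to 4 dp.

Bootstrap SE is the standard deviation of the 6 replicate standard deviations.
Mean of replicates: (9.372 + 10.482 + 10.980 + 10.088 + 10.510 + 13.088) / 6 = 64.52000 / 6 = 10.75333
Sum of squared deviations: (−1.38133)² + (−0.27133)² + (+0.22667)² + (−0.66533)² + (−0.24333)² + (+2.33467)² = 7.98563
Variance = 7.98563 / 6 = 1.33094
SE* = √1.33094

SE* = 1.1537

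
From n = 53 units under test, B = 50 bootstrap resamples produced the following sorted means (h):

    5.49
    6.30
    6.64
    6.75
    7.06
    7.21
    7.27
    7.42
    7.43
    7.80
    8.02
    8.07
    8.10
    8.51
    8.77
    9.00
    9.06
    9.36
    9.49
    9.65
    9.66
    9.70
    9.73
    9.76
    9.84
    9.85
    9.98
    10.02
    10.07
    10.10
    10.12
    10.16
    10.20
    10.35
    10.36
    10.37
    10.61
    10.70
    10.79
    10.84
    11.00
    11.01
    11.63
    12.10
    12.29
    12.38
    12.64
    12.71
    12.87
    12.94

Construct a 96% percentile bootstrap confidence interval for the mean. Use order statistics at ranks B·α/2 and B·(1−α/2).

α = 0.04; lower rank = 50 × 0.020 = 1; upper rank = 50 × 0.980 = 49.
The 1st smallest replicate is 5.49; the 49th is 12.87.

(5.49, 12.87)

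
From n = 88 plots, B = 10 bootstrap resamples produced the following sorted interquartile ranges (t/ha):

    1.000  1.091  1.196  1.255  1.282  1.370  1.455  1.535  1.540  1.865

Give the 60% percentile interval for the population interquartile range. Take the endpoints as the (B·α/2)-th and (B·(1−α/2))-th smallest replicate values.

(1.091, 1.535)

α = 0.40; lower rank = 10 × 0.200 = 2; upper rank = 10 × 0.800 = 8.
The 2nd smallest replicate is 1.091; the 8th is 1.535.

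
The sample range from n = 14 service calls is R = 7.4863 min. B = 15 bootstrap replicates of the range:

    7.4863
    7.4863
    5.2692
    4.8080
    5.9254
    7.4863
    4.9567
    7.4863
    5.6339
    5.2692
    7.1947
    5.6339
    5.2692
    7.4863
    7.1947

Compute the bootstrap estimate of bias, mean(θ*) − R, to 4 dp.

mean(θ*) = (7.4863 + 7.4863 + 5.2692 + 4.8080 + 5.9254 + 7.4863 + 4.9567 + 7.4863 + 5.6339 + 5.2692 + 7.1947 + 5.6339 + 5.2692 + 7.4863 + 7.1947) / 15 = 6.30576
bias = 6.30576 − 7.4863

bias = −1.1805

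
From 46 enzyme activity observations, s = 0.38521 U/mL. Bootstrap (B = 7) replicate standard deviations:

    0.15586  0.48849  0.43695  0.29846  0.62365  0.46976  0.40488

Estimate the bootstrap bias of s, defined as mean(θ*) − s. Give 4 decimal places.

mean(θ*) = (0.15586 + 0.48849 + 0.43695 + 0.29846 + 0.62365 + 0.46976 + 0.40488) / 7 = 0.41115
bias = 0.41115 − 0.38521

bias = +0.0259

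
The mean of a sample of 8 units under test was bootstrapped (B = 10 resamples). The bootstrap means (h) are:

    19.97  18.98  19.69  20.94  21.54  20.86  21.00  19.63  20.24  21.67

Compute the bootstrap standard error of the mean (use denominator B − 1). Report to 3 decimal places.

Bootstrap SE is the standard deviation of the 10 replicate means.
Mean of replicates: (19.97 + 18.98 + 19.69 + 20.94 + 21.54 + 20.86 + 21.00 + 19.63 + 20.24 + 21.67) / 10 = 204.5200 / 10 = 20.4520
Sum of squared deviations: (−0.4820)² + (−1.4720)² + (−0.7620)² + (+0.4880)² + (+1.0880)² + (+0.4080)² + (+0.5480)² + (−0.8220)² + (−0.2120)² + (+1.2180)² = 7.0726
Variance = 7.0726 / 9 = 0.7858
SE* = √0.7858

SE* = 0.886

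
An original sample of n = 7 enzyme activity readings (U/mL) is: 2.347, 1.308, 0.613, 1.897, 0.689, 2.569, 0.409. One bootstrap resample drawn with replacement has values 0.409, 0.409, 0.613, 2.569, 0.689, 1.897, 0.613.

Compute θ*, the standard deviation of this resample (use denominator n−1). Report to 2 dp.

Mean = 1.0284; sum of squared deviations = 4.3555
s² = 4.3555 / 6 = 0.7259
s = √0.7259 = 0.85

θ* = 0.85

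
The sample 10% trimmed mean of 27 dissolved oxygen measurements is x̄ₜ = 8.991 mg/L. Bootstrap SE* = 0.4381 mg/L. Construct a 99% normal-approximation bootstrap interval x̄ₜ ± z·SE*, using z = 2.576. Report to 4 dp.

(7.8625, 10.1195)

Margin = 2.576 × 0.4381 = 1.12855
Interval: 8.991 ± 1.12855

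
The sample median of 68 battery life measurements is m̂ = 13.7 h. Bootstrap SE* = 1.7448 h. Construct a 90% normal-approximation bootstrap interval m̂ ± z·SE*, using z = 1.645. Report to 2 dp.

(10.83, 16.57)

Margin = 1.645 × 1.7448 = 2.870
Interval: 13.7 ± 2.870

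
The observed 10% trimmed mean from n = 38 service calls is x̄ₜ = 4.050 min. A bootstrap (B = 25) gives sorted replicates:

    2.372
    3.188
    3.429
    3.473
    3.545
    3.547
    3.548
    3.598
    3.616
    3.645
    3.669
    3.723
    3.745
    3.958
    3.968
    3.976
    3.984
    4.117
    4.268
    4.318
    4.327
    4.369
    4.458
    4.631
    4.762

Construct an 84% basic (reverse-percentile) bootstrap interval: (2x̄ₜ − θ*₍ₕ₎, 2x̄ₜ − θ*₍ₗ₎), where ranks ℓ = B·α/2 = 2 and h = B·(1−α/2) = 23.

(3.642, 4.912)

Percentile endpoints at ranks 2 and 23: θ*₍2₎ = 3.188, θ*₍23₎ = 4.458.
Basic interval reflects these around x̄ₜ:
  lower = 2 × 4.050 − 4.458 = 3.642
  upper = 2 × 4.050 − 3.188 = 4.912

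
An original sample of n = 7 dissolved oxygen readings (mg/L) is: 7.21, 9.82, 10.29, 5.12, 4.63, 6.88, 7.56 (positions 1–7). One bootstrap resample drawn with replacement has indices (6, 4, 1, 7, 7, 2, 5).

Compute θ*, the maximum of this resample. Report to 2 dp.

Resample values: 6.88, 5.12, 7.21, 7.56, 7.56, 9.82, 4.63.
Maximum = 9.82

θ* = 9.82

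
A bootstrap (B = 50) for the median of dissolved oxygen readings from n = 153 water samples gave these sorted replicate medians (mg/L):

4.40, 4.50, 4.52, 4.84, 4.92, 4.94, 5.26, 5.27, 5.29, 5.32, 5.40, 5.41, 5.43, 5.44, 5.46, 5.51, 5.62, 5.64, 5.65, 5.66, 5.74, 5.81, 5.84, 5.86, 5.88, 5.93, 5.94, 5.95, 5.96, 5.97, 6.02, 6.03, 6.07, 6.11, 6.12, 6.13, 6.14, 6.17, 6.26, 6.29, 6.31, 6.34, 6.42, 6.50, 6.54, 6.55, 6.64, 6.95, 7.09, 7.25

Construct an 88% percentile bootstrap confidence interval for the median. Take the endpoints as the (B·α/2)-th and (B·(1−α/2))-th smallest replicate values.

(4.52, 6.64)

α = 0.12; lower rank = 50 × 0.060 = 3; upper rank = 50 × 0.940 = 47.
The 3rd smallest replicate is 4.52; the 47th is 6.64.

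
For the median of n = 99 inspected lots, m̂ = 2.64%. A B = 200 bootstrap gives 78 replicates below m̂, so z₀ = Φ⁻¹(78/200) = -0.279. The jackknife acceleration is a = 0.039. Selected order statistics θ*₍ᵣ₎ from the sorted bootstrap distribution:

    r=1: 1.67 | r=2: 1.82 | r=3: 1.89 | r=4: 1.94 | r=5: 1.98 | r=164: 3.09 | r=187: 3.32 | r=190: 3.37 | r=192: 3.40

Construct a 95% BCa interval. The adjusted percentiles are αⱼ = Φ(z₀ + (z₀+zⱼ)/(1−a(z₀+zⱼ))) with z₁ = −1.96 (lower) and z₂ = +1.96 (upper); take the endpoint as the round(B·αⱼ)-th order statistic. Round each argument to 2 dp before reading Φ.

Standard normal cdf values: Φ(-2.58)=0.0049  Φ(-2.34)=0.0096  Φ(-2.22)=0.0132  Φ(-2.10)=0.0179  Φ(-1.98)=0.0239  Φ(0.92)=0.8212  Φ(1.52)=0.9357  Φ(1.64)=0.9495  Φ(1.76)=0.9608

Lower: z₀ + z₁ = -0.279 + (-1.960) = -2.239; 1 − a(z₀+z₁) = 1 − (0.039)(-2.239) = 1.0873; argument = -0.279 + (-2.239)/1.0873 = -2.3382 → -2.34.
α₁ = Φ(-2.34) = 0.0096; rank = round(200 × 0.0096) = 2; θ*₍2₎ = 1.82.
Upper: z₀ + z₂ = 1.681; 1 − a(z₀+z₂) = 0.9344; argument = 1.5199 → 1.52; α₂ = 0.9357; rank = 187; θ*₍187₎ = 3.32.

(1.82, 3.32)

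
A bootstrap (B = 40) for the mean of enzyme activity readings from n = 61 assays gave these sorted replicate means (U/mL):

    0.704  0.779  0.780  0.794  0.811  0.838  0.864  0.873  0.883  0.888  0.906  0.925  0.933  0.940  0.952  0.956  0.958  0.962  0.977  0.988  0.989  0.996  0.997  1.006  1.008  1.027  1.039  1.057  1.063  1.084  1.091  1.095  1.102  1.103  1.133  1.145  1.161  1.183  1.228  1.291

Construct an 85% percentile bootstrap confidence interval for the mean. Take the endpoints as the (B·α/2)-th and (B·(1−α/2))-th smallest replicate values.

(0.780, 1.161)

α = 0.15; lower rank = 40 × 0.075 = 3; upper rank = 40 × 0.925 = 37.
The 3rd smallest replicate is 0.780; the 37th is 1.161.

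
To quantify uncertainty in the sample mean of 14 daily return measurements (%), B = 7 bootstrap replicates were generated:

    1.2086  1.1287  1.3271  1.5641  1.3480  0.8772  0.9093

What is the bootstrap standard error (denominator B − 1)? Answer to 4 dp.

Bootstrap SE is the standard deviation of the 7 replicate means.
Mean of replicates: (1.2086 + 1.1287 + 1.3271 + 1.5641 + 1.3480 + 0.8772 + 0.9093) / 7 = 8.36300 / 7 = 1.19471
Sum of squared deviations: (+0.01389)² + (−0.06601)² + (+0.13239)² + (+0.36939)² + (+0.15329)² + (−0.31751)² + (−0.28541)² = 0.36430
Variance = 0.36430 / 6 = 0.06072
SE* = √0.06072

SE* = 0.2464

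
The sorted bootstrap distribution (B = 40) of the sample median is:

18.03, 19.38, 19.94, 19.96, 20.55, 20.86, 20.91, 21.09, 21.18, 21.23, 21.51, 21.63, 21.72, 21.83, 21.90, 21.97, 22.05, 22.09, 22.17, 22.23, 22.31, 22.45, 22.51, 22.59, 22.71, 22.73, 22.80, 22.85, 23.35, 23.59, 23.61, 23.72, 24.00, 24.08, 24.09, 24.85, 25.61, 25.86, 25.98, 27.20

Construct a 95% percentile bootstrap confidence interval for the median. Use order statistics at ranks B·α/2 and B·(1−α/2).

(18.03, 25.98)

α = 0.05; lower rank = 40 × 0.025 = 1; upper rank = 40 × 0.975 = 39.
The 1st smallest replicate is 18.03; the 39th is 25.98.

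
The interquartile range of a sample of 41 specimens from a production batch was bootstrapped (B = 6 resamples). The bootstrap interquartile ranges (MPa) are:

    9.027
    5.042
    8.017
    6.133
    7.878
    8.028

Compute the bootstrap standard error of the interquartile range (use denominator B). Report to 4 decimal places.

SE* = 1.3419

Bootstrap SE is the standard deviation of the 6 replicate interquartile ranges.
Mean of replicates: (9.027 + 5.042 + 8.017 + 6.133 + 7.878 + 8.028) / 6 = 44.12500 / 6 = 7.35417
Sum of squared deviations: (+1.67283)² + (−2.31217)² + (+0.66283)² + (−1.22117)² + (+0.52383)² + (+0.67383)² = 10.80353
Variance = 10.80353 / 6 = 1.80059
SE* = √1.80059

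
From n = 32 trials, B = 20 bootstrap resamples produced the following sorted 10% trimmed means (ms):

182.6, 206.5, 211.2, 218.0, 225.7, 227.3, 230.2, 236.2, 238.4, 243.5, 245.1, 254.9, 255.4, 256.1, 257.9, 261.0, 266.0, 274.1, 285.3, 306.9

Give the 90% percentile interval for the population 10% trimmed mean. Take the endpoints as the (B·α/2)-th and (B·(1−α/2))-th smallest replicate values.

(182.6, 285.3)

α = 0.10; lower rank = 20 × 0.050 = 1; upper rank = 20 × 0.950 = 19.
The 1st smallest replicate is 182.6; the 19th is 285.3.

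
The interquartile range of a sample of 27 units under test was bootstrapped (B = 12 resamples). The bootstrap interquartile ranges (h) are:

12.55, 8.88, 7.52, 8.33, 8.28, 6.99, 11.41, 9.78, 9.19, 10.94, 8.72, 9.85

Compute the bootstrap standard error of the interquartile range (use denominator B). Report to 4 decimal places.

SE* = 1.5596

Bootstrap SE is the standard deviation of the 12 replicate interquartile ranges.
Mean of replicates: (12.55 + 8.88 + 7.52 + 8.33 + 8.28 + 6.99 + 11.41 + 9.78 + 9.19 + 10.94 + 8.72 + 9.85) / 12 = 112.44000 / 12 = 9.37000
Sum of squared deviations: (+3.18000)² + (−0.49000)² + (−1.85000)² + (−1.04000)² + (−1.09000)² + (−2.38000)² + (+2.04000)² + (+0.41000)² + (−0.18000)² + (+1.57000)² + (−0.65000)² + (+0.48000)² = 29.18900
Variance = 29.18900 / 12 = 2.43242
SE* = √2.43242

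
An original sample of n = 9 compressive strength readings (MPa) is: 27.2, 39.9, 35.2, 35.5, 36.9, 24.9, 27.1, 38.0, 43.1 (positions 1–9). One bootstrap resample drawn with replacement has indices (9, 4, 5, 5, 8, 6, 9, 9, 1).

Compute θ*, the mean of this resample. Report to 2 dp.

Resample values: 43.1, 35.5, 36.9, 36.9, 38.0, 24.9, 43.1, 43.1, 27.2.
Mean = (43.1 + 35.5 + 36.9 + 36.9 + 38.0 + 24.9 + 43.1 + 43.1 + 27.2) / 9 = 328.70 / 9 = 36.52

θ* = 36.52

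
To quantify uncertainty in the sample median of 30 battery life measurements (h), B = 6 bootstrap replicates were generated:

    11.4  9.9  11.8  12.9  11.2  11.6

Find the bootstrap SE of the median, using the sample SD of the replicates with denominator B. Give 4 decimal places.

Bootstrap SE is the standard deviation of the 6 replicate medians.
Mean of replicates: (11.4 + 9.9 + 11.8 + 12.9 + 11.2 + 11.6) / 6 = 68.80000 / 6 = 11.46667
Sum of squared deviations: (−0.06667)² + (−1.56667)² + (+0.33333)² + (+1.43333)² + (−0.26667)² + (+0.13333)² = 4.71333
Variance = 4.71333 / 6 = 0.78556
SE* = √0.78556

SE* = 0.8863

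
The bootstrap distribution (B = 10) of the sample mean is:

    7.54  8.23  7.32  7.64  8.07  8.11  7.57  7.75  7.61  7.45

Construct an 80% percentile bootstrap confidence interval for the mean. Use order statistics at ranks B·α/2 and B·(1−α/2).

(7.32, 8.11)

Sorted replicates: 7.32, 7.45, 7.54, 7.57, 7.61, 7.64, 7.75, 8.07, 8.11, 8.23
α = 0.20; lower rank = 10 × 0.100 = 1; upper rank = 10 × 0.900 = 9.
The 1st smallest replicate is 7.32; the 9th is 8.11.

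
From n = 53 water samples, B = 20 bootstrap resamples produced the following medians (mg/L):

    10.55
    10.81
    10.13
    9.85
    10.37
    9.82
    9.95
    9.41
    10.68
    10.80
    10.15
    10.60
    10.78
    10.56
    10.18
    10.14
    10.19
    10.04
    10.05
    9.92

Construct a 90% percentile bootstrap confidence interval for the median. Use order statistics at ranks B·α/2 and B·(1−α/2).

(9.41, 10.80)

Sorted replicates: 9.41, 9.82, 9.85, 9.92, 9.95, 10.04, 10.05, 10.13, 10.14, 10.15, 10.18, 10.19, 10.37, 10.55, 10.56, 10.60, 10.68, 10.78, 10.80, 10.81
α = 0.10; lower rank = 20 × 0.050 = 1; upper rank = 20 × 0.950 = 19.
The 1st smallest replicate is 9.41; the 19th is 10.80.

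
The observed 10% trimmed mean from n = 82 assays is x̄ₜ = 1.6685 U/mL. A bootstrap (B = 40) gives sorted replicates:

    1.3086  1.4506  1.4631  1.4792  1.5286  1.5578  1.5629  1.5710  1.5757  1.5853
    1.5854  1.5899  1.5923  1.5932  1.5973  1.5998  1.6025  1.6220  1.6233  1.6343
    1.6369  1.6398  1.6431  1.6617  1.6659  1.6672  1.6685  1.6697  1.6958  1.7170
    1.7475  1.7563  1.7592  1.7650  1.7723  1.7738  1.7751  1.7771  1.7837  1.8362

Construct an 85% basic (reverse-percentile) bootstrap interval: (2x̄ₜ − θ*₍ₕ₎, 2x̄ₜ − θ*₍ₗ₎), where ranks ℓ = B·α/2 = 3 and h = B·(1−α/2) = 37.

Percentile endpoints at ranks 3 and 37: θ*₍3₎ = 1.4631, θ*₍37₎ = 1.7751.
Basic interval reflects these around x̄ₜ:
  lower = 2 × 1.6685 − 1.7751 = 1.5619
  upper = 2 × 1.6685 − 1.4631 = 1.8739

(1.5619, 1.8739)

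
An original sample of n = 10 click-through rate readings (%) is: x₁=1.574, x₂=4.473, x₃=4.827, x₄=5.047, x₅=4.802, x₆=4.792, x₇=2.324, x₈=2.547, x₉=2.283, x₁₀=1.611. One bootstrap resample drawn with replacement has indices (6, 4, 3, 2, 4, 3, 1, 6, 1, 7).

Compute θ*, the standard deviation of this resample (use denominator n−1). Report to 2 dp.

θ* = 1.47

Resample values: 4.792, 5.047, 4.827, 4.473, 5.047, 4.827, 1.574, 4.792, 1.574, 2.324.
Mean = 3.9277; sum of squared deviations = 19.5662
s² = 19.5662 / 9 = 2.1740
s = √2.1740 = 1.47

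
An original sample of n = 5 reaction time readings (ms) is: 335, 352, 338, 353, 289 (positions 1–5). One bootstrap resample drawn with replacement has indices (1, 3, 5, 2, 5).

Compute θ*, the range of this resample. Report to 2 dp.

θ* = 63.00

Resample values: 335, 338, 289, 352, 289.
Range = 352 − 289 = 63.00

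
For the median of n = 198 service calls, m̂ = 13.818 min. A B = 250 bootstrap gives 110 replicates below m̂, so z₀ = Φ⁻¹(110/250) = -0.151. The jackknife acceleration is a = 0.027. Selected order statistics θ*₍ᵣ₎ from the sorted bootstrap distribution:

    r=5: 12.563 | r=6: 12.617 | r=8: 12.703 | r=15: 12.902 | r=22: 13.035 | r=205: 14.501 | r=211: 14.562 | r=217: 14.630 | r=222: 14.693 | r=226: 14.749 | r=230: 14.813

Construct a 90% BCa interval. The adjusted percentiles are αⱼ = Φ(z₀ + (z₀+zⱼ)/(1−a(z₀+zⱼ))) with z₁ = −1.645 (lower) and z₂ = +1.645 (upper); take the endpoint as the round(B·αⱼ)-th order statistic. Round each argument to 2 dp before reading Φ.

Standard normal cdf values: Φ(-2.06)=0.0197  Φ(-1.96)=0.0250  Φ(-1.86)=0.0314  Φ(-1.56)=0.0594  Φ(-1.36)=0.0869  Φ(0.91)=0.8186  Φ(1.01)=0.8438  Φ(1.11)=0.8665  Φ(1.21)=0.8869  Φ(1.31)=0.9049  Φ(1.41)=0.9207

(12.703, 14.813)

Lower: z₀ + z₁ = -0.151 + (-1.645) = -1.796; 1 − a(z₀+z₁) = 1 − (0.027)(-1.796) = 1.0485; argument = -0.151 + (-1.796)/1.0485 = -1.8639 → -1.86.
α₁ = Φ(-1.86) = 0.0314; rank = round(250 × 0.0314) = 8; θ*₍8₎ = 12.703.
Upper: z₀ + z₂ = 1.494; 1 − a(z₀+z₂) = 0.9597; argument = 1.4058 → 1.41; α₂ = 0.9207; rank = 230; θ*₍230₎ = 14.813.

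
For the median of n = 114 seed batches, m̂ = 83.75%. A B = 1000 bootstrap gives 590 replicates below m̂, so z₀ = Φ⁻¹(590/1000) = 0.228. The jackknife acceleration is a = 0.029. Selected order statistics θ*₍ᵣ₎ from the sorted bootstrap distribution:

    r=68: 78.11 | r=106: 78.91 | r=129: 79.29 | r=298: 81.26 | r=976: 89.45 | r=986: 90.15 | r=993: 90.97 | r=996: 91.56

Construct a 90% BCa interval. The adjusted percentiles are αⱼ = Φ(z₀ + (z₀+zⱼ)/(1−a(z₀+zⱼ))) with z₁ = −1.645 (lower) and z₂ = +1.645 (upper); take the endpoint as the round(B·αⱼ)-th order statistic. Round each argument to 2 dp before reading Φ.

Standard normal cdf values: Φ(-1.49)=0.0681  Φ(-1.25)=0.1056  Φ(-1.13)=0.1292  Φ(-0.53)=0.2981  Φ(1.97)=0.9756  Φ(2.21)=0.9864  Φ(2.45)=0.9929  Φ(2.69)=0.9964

Lower: z₀ + z₁ = 0.228 + (-1.645) = -1.417; 1 − a(z₀+z₁) = 1 − (0.029)(-1.417) = 1.0411; argument = 0.228 + (-1.417)/1.0411 = -1.1331 → -1.13.
α₁ = Φ(-1.13) = 0.1292; rank = round(1000 × 0.1292) = 129; θ*₍129₎ = 79.29.
Upper: z₀ + z₂ = 1.873; 1 − a(z₀+z₂) = 0.9457; argument = 2.2086 → 2.21; α₂ = 0.9864; rank = 986; θ*₍986₎ = 90.15.

(79.29, 90.15)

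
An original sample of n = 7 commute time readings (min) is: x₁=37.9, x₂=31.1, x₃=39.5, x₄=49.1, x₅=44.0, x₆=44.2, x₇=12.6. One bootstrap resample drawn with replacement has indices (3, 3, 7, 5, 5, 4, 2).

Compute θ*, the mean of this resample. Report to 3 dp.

θ* = 37.114

Resample values: 39.5, 39.5, 12.6, 44.0, 44.0, 49.1, 31.1.
Mean = (39.5 + 39.5 + 12.6 + 44.0 + 44.0 + 49.1 + 31.1) / 7 = 259.80 / 7 = 37.114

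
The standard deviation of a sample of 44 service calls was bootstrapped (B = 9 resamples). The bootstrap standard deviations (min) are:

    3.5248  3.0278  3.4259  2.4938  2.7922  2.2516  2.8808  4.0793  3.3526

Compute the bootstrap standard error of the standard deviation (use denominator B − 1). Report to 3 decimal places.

SE* = 0.564

Bootstrap SE is the standard deviation of the 9 replicate standard deviations.
Mean of replicates: (3.5248 + 3.0278 + 3.4259 + 2.4938 + 2.7922 + 2.2516 + 2.8808 + 4.0793 + 3.3526) / 9 = 27.82880 / 9 = 3.09209
Sum of squared deviations: (+0.43271)² + (−0.06429)² + (+0.33381)² + (−0.59829)² + (−0.29989)² + (−0.84049)² + (−0.21129)² + (+0.98721)² + (+0.26051)² = 2.54420
Variance = 2.54420 / 8 = 0.31803
SE* = √0.31803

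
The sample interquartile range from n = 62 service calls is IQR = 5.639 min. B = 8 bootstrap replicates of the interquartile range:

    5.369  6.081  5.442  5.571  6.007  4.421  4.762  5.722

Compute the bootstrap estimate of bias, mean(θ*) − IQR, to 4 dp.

bias = −0.2171

mean(θ*) = (5.369 + 6.081 + 5.442 + 5.571 + 6.007 + 4.421 + 4.762 + 5.722) / 8 = 5.42188
bias = 5.42188 − 5.639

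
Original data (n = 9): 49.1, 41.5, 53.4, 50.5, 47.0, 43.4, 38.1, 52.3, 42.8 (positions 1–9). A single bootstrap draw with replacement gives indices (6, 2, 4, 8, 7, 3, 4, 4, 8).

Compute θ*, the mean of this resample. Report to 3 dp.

θ* = 48.056

Resample values: 43.4, 41.5, 50.5, 52.3, 38.1, 53.4, 50.5, 50.5, 52.3.
Mean = (43.4 + 41.5 + 50.5 + 52.3 + 38.1 + 53.4 + 50.5 + 50.5 + 52.3) / 9 = 432.50 / 9 = 48.056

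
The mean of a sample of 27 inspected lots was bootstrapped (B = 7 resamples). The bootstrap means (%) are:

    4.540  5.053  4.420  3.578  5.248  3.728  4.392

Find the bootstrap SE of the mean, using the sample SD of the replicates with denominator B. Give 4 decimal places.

SE* = 0.5719

Bootstrap SE is the standard deviation of the 7 replicate means.
Mean of replicates: (4.540 + 5.053 + 4.420 + 3.578 + 5.248 + 3.728 + 4.392) / 7 = 30.95900 / 7 = 4.42271
Sum of squared deviations: (+0.11729)² + (+0.63029)² + (−0.00271)² + (−0.84471)² + (+0.82529)² + (−0.69471)² + (−0.03071)² = 2.28923
Variance = 2.28923 / 7 = 0.32703
SE* = √0.32703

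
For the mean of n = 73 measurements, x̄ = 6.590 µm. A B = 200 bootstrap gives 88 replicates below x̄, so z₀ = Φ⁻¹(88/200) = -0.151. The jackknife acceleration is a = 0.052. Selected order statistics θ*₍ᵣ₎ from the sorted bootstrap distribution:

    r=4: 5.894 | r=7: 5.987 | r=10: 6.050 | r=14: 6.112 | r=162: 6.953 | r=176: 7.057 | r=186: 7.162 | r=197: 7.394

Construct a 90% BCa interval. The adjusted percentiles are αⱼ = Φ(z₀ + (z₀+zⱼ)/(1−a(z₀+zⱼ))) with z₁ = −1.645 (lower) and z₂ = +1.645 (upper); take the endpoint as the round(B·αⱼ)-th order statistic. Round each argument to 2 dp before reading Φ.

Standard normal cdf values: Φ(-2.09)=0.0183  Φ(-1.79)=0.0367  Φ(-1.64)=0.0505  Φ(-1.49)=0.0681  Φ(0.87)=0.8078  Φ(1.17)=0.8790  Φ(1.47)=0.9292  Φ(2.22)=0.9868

(5.987, 7.162)

Lower: z₀ + z₁ = -0.151 + (-1.645) = -1.796; 1 − a(z₀+z₁) = 1 − (0.052)(-1.796) = 1.0934; argument = -0.151 + (-1.796)/1.0934 = -1.7936 → -1.79.
α₁ = Φ(-1.79) = 0.0367; rank = round(200 × 0.0367) = 7; θ*₍7₎ = 5.987.
Upper: z₀ + z₂ = 1.494; 1 − a(z₀+z₂) = 0.9223; argument = 1.4688 → 1.47; α₂ = 0.9292; rank = 186; θ*₍186₎ = 7.162.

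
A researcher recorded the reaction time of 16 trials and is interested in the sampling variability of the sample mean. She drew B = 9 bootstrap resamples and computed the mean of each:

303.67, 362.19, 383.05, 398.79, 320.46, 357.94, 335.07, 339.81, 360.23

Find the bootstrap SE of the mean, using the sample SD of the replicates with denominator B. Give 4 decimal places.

SE* = 28.1285

Bootstrap SE is the standard deviation of the 9 replicate means.
Mean of replicates: (303.67 + 362.19 + 383.05 + 398.79 + 320.46 + 357.94 + 335.07 + 339.81 + 360.23) / 9 = 3161.21000 / 9 = 351.24556
Sum of squared deviations: (−47.57556)² + (+10.94444)² + (+31.80444)² + (+47.54444)² + (−30.78556)² + (+6.69444)² + (−16.17556)² + (−11.43556)² + (+8.98444)² = 7120.91802
Variance = 7120.91802 / 9 = 791.21311
SE* = √791.21311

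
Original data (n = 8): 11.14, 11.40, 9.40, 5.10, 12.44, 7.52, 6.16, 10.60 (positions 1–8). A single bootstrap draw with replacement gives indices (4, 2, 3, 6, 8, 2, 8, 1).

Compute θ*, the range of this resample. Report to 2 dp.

θ* = 6.30

Resample values: 5.10, 11.40, 9.40, 7.52, 10.60, 11.40, 10.60, 11.14.
Range = 11.40 − 5.10 = 6.30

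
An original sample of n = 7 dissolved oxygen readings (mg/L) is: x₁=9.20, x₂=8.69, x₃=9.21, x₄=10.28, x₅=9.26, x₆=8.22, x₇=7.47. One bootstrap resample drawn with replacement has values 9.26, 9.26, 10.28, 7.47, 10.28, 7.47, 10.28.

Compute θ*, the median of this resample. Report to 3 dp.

θ* = 9.260

Sorted: 7.47, 7.47, 9.26, 9.26, 10.28, 10.28, 10.28
Median = middle value = 9.260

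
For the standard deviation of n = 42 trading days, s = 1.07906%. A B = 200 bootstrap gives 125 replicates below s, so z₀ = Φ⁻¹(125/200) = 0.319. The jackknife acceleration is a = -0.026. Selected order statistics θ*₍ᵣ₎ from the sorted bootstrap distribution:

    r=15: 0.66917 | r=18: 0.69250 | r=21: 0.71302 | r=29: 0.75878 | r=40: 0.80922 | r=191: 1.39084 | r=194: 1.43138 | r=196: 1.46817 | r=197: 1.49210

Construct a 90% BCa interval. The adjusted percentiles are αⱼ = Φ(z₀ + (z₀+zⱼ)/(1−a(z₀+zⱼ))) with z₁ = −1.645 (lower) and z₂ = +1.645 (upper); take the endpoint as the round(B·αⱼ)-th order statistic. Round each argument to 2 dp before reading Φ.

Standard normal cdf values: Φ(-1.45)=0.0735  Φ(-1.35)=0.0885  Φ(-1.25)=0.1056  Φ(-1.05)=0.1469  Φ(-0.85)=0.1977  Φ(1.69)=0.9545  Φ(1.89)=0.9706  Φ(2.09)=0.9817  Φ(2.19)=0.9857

(0.75878, 1.49210)

Lower: z₀ + z₁ = 0.319 + (-1.645) = -1.326; 1 − a(z₀+z₁) = 1 − (-0.026)(-1.326) = 0.9655; argument = 0.319 + (-1.326)/0.9655 = -1.0543 → -1.05.
α₁ = Φ(-1.05) = 0.1469; rank = round(200 × 0.1469) = 29; θ*₍29₎ = 0.75878.
Upper: z₀ + z₂ = 1.964; 1 − a(z₀+z₂) = 1.0511; argument = 2.1876 → 2.19; α₂ = 0.9857; rank = 197; θ*₍197₎ = 1.49210.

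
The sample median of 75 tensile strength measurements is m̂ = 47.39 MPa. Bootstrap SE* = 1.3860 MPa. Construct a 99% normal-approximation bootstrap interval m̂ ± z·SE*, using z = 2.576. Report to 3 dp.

Margin = 2.576 × 1.3860 = 3.5703
Interval: 47.39 ± 3.5703

(43.820, 50.960)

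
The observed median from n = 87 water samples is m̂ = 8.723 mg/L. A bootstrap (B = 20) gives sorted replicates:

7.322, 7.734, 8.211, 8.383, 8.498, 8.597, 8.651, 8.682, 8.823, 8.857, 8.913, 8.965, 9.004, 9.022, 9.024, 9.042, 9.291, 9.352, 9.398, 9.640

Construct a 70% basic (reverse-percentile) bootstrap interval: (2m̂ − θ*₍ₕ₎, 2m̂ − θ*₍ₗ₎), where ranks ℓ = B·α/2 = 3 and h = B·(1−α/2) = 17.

(8.155, 9.235)

Percentile endpoints at ranks 3 and 17: θ*₍3₎ = 8.211, θ*₍17₎ = 9.291.
Basic interval reflects these around m̂:
  lower = 2 × 8.723 − 9.291 = 8.155
  upper = 2 × 8.723 − 8.211 = 9.235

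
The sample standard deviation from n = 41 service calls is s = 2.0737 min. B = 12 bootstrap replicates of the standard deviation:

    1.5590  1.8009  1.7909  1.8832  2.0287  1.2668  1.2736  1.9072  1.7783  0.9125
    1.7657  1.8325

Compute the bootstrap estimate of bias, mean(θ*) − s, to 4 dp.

bias = −0.4238

mean(θ*) = (1.5590 + 1.8009 + 1.7909 + 1.8832 + 2.0287 + 1.2668 + 1.2736 + 1.9072 + 1.7783 + 0.9125 + 1.7657 + 1.8325) / 12 = 1.64994
bias = 1.64994 − 2.0737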